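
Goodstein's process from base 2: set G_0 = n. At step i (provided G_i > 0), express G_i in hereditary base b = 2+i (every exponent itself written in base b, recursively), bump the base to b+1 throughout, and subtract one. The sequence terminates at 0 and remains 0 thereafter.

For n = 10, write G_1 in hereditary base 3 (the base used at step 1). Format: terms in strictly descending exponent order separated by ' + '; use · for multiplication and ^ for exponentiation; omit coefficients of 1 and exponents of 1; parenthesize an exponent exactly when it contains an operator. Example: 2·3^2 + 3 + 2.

(0) 10|_2 = 2^(2 + 1) + 2 ↦ 3^(3 + 1) + 3|_3 = 84 ⇒ 83
(1) 83|_3 = 3^(3 + 1) + 2 ↦ 4^(4 + 1) + 2|_4 = 1026 ⇒ 1025

3^(3 + 1) + 2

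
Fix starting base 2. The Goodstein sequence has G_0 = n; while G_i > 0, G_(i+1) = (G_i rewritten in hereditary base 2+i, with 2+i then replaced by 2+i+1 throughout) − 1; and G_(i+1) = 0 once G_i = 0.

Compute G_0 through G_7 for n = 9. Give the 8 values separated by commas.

G_0=9  [base 2] 2^(2 + 1) + 1  →[2↦3]→  3^(3 + 1) + 1 = 82  −1 ⇒ G_1=81
G_1=81  [base 3] 3^(3 + 1)  →[3↦4]→  4^(4 + 1) = 1024  −1 ⇒ G_2=1023
G_2=1023  [base 4] 3·4^4 + 3·4^3 + 3·4^2 + 3·4 + 3  →[4↦5]→  3·5^5 + 3·5^3 + 3·5^2 + 3·5 + 3 = 9843  −1 ⇒ G_3=9842
G_3=9842  [base 5] 3·5^5 + 3·5^3 + 3·5^2 + 3·5 + 2  →[5↦6]→  3·6^6 + 3·6^3 + 3·6^2 + 3·6 + 2 = 140744  −1 ⇒ G_4=140743
G_4=140743  [base 6] 3·6^6 + 3·6^3 + 3·6^2 + 3·6 + 1  →[6↦7]→  3·7^7 + 3·7^3 + 3·7^2 + 3·7 + 1 = 2471827  −1 ⇒ G_5=2471826
G_5=2471826  [base 7] 3·7^7 + 3·7^3 + 3·7^2 + 3·7  →[7↦8]→  3·8^8 + 3·8^3 + 3·8^2 + 3·8 = 50333400  −1 ⇒ G_6=50333399
G_6=50333399  [base 8] 3·8^8 + 3·8^3 + 3·8^2 + 2·8 + 7  →[8↦9]→  3·9^9 + 3·9^3 + 3·9^2 + 2·9 + 7 = 1162263922  −1 ⇒ G_7=1162263921

9, 81, 1023, 9842, 140743, 2471826, 50333399, 1162263921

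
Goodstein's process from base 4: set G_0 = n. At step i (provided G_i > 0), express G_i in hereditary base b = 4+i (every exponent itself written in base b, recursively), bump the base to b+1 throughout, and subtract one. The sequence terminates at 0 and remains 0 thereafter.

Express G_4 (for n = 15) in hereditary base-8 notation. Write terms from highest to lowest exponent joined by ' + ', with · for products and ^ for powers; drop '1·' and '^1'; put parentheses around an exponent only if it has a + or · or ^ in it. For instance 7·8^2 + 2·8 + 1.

i=0: 15 = 3·4 + 3 (b=4); 4→5: 3·5 + 3 = 18; 18−1 = 17
i=1: 17 = 3·5 + 2 (b=5); 5→6: 3·6 + 2 = 20; 20−1 = 19
i=2: 19 = 3·6 + 1 (b=6); 6→7: 3·7 + 1 = 22; 22−1 = 21
i=3: 21 = 3·7 (b=7); 7→8: 3·8 = 24; 24−1 = 23
i=4: 23 = 2·8 + 7 (b=8); 8→9: 2·9 + 7 = 25; 25−1 = 24

2·8 + 7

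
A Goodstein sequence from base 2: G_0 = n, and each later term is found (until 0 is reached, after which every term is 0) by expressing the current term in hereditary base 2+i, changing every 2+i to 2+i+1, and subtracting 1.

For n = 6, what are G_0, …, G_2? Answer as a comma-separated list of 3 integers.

6, 29, 257

G_0 = 6. HB_2(6) = 2^2 + 2. Bump = 30. G_1 = 29.
G_1 = 29. HB_3(29) = 3^3 + 2. Bump = 258. G_2 = 257.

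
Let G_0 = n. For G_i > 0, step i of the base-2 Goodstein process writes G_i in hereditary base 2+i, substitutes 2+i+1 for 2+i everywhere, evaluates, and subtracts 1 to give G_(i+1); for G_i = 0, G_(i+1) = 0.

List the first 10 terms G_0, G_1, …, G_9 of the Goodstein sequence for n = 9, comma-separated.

base 2: 9 = 2^(2 + 1) + 1; at 3: 3^(3 + 1) + 1 = 82; next = 81
base 3: 81 = 3^(3 + 1); at 4: 4^(4 + 1) = 1024; next = 1023
base 4: 1023 = 3·4^4 + 3·4^3 + 3·4^2 + 3·4 + 3; at 5: 3·5^5 + 3·5^3 + 3·5^2 + 3·5 + 3 = 9843; next = 9842
base 5: 9842 = 3·5^5 + 3·5^3 + 3·5^2 + 3·5 + 2; at 6: 3·6^6 + 3·6^3 + 3·6^2 + 3·6 + 2 = 140744; next = 140743
base 6: 140743 = 3·6^6 + 3·6^3 + 3·6^2 + 3·6 + 1; at 7: 3·7^7 + 3·7^3 + 3·7^2 + 3·7 + 1 = 2471827; next = 2471826
base 7: 2471826 = 3·7^7 + 3·7^3 + 3·7^2 + 3·7; at 8: 3·8^8 + 3·8^3 + 3·8^2 + 3·8 = 50333400; next = 50333399
base 8: 50333399 = 3·8^8 + 3·8^3 + 3·8^2 + 2·8 + 7; at 9: 3·9^9 + 3·9^3 + 3·9^2 + 2·9 + 7 = 1162263922; next = 1162263921
base 9: 1162263921 = 3·9^9 + 3·9^3 + 3·9^2 + 2·9 + 6; at 10: 3·10^10 + 3·10^3 + 3·10^2 + 2·10 + 6 = 30000003326; next = 30000003325
base 10: 30000003325 = 3·10^10 + 3·10^3 + 3·10^2 + 2·10 + 5; at 11: 3·11^11 + 3·11^3 + 3·11^2 + 2·11 + 5 = 855935016216; next = 855935016215

9, 81, 1023, 9842, 140743, 2471826, 50333399, 1162263921, 30000003325, 855935016215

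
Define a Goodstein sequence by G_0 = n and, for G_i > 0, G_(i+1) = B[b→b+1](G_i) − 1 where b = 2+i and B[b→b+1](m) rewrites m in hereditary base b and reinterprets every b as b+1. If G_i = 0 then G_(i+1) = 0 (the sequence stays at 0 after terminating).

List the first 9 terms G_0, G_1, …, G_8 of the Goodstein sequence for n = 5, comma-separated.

G_0 = 5. HB_2(5) = 2^2 + 1. Bump = 28. G_1 = 27.
G_1 = 27. HB_3(27) = 3^3. Bump = 256. G_2 = 255.
G_2 = 255. HB_4(255) = 3·4^3 + 3·4^2 + 3·4 + 3. Bump = 468. G_3 = 467.
G_3 = 467. HB_5(467) = 3·5^3 + 3·5^2 + 3·5 + 2. Bump = 776. G_4 = 775.
G_4 = 775. HB_6(775) = 3·6^3 + 3·6^2 + 3·6 + 1. Bump = 1198. G_5 = 1197.
G_5 = 1197. HB_7(1197) = 3·7^3 + 3·7^2 + 3·7. Bump = 1752. G_6 = 1751.
G_6 = 1751. HB_8(1751) = 3·8^3 + 3·8^2 + 2·8 + 7. Bump = 2455. G_7 = 2454.
G_7 = 2454. HB_9(2454) = 3·9^3 + 3·9^2 + 2·9 + 6. Bump = 3326. G_8 = 3325.

5, 27, 255, 467, 775, 1197, 1751, 2454, 3325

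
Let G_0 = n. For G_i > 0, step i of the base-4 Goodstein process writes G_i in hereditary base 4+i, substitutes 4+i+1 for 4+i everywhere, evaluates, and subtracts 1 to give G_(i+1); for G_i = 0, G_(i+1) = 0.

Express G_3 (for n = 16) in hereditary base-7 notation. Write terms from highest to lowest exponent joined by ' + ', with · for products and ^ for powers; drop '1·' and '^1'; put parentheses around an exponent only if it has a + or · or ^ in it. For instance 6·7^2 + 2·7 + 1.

G_0 = 16. HB_4(16) = 4^2. Bump = 25. G_1 = 24.
G_1 = 24. HB_5(24) = 4·5 + 4. Bump = 28. G_2 = 27.
G_2 = 27. HB_6(27) = 4·6 + 3. Bump = 31. G_3 = 30.
G_3 = 30. HB_7(30) = 4·7 + 2. Bump = 34. G_4 = 33.

4·7 + 2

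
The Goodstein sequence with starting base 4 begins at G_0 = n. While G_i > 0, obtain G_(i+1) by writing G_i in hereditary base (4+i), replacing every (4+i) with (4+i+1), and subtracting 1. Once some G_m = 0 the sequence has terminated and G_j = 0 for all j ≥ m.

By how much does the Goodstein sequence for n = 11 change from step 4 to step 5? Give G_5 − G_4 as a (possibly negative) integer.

0

[0] 11 ≡ 2·4 + 3 (base 4). Lift 5: 13. −1: 12.
[1] 12 ≡ 2·5 + 2 (base 5). Lift 6: 14. −1: 13.
[2] 13 ≡ 2·6 + 1 (base 6). Lift 7: 15. −1: 14.
[3] 14 ≡ 2·7 (base 7). Lift 8: 16. −1: 15.
[4] 15 ≡ 8 + 7 (base 8). Lift 9: 16. −1: 15.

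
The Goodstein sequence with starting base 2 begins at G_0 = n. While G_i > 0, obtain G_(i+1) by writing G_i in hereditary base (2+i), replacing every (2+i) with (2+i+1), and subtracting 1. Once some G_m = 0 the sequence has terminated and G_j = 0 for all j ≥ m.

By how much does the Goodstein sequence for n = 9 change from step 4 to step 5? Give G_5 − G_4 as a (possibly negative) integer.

base 2: 9 = 2^(2 + 1) + 1; at 3: 3^(3 + 1) + 1 = 82; next = 81
base 3: 81 = 3^(3 + 1); at 4: 4^(4 + 1) = 1024; next = 1023
base 4: 1023 = 3·4^4 + 3·4^3 + 3·4^2 + 3·4 + 3; at 5: 3·5^5 + 3·5^3 + 3·5^2 + 3·5 + 3 = 9843; next = 9842
base 5: 9842 = 3·5^5 + 3·5^3 + 3·5^2 + 3·5 + 2; at 6: 3·6^6 + 3·6^3 + 3·6^2 + 3·6 + 2 = 140744; next = 140743
base 6: 140743 = 3·6^6 + 3·6^3 + 3·6^2 + 3·6 + 1; at 7: 3·7^7 + 3·7^3 + 3·7^2 + 3·7 + 1 = 2471827; next = 2471826

2331083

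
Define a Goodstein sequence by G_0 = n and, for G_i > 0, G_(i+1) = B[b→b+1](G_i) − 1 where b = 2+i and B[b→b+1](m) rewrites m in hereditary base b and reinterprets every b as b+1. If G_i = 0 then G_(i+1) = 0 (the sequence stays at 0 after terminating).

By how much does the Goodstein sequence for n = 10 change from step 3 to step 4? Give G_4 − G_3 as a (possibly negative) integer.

264310

(0) 10|_2 = 2^(2 + 1) + 2 ↦ 3^(3 + 1) + 3|_3 = 84 ⇒ 83
(1) 83|_3 = 3^(3 + 1) + 2 ↦ 4^(4 + 1) + 2|_4 = 1026 ⇒ 1025
(2) 1025|_4 = 4^(4 + 1) + 1 ↦ 5^(5 + 1) + 1|_5 = 15626 ⇒ 15625
(3) 15625|_5 = 5^(5 + 1) ↦ 6^(6 + 1)|_6 = 279936 ⇒ 279935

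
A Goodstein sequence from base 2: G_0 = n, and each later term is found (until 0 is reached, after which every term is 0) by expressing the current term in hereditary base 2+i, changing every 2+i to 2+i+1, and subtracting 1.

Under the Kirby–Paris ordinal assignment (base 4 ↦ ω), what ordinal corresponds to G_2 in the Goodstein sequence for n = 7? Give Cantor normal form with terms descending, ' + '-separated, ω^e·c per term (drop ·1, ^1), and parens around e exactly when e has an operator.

(0) 7|_2 = 2^2 + 2 + 1 ↦ 3^3 + 3 + 1|_3 = 31 ⇒ 30
(1) 30|_3 = 3^3 + 3 ↦ 4^4 + 4|_4 = 260 ⇒ 259
(2) 259|_4 = 4^4 + 3 ↦ 5^5 + 3|_5 = 3128 ⇒ 3127

ω^ω + 3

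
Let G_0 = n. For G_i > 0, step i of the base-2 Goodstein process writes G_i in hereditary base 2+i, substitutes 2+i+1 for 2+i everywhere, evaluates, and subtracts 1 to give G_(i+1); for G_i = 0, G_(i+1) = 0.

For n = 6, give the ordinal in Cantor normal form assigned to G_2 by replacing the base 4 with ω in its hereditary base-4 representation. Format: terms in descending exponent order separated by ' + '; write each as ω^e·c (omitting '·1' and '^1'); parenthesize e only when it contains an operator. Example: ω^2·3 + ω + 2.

[0] 6 ≡ 2^2 + 2 (base 2). Lift 3: 30. −1: 29.
[1] 29 ≡ 3^3 + 2 (base 3). Lift 4: 258. −1: 257.
[2] 257 ≡ 4^4 + 1 (base 4). Lift 5: 3126. −1: 3125.

ω^ω + 1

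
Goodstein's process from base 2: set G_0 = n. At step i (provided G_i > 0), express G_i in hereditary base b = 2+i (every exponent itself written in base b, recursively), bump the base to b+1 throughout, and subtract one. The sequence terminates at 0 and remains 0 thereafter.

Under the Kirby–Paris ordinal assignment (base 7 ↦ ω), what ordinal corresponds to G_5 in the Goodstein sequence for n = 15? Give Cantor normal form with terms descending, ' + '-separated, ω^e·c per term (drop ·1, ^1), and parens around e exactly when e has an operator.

ω^(ω + 1) + ω^ω

G_0=15  [base 2] 2^(2 + 1) + 2^2 + 2 + 1  →[2↦3]→  3^(3 + 1) + 3^3 + 3 + 1 = 112  −1 ⇒ G_1=111
G_1=111  [base 3] 3^(3 + 1) + 3^3 + 3  →[3↦4]→  4^(4 + 1) + 4^4 + 4 = 1284  −1 ⇒ G_2=1283
G_2=1283  [base 4] 4^(4 + 1) + 4^4 + 3  →[4↦5]→  5^(5 + 1) + 5^5 + 3 = 18753  −1 ⇒ G_3=18752
G_3=18752  [base 5] 5^(5 + 1) + 5^5 + 2  →[5↦6]→  6^(6 + 1) + 6^6 + 2 = 326594  −1 ⇒ G_4=326593
G_4=326593  [base 6] 6^(6 + 1) + 6^6 + 1  →[6↦7]→  7^(7 + 1) + 7^7 + 1 = 6588345  −1 ⇒ G_5=6588344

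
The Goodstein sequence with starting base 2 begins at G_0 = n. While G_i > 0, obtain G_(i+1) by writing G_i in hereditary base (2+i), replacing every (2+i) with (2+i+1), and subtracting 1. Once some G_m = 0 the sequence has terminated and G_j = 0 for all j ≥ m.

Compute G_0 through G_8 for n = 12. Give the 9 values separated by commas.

12, 107, 1065, 15685, 280019, 5764910, 134217867, 3486784574, 100000000211

i=0: 12 = 2^(2 + 1) + 2^2 (b=2); 2→3: 3^(3 + 1) + 3^3 = 108; 108−1 = 107
i=1: 107 = 3^(3 + 1) + 2·3^2 + 2·3 + 2 (b=3); 3→4: 4^(4 + 1) + 2·4^2 + 2·4 + 2 = 1066; 1066−1 = 1065
i=2: 1065 = 4^(4 + 1) + 2·4^2 + 2·4 + 1 (b=4); 4→5: 5^(5 + 1) + 2·5^2 + 2·5 + 1 = 15686; 15686−1 = 15685
i=3: 15685 = 5^(5 + 1) + 2·5^2 + 2·5 (b=5); 5→6: 6^(6 + 1) + 2·6^2 + 2·6 = 280020; 280020−1 = 280019
i=4: 280019 = 6^(6 + 1) + 2·6^2 + 6 + 5 (b=6); 6→7: 7^(7 + 1) + 2·7^2 + 7 + 5 = 5764911; 5764911−1 = 5764910
i=5: 5764910 = 7^(7 + 1) + 2·7^2 + 7 + 4 (b=7); 7→8: 8^(8 + 1) + 2·8^2 + 8 + 4 = 134217868; 134217868−1 = 134217867
i=6: 134217867 = 8^(8 + 1) + 2·8^2 + 8 + 3 (b=8); 8→9: 9^(9 + 1) + 2·9^2 + 9 + 3 = 3486784575; 3486784575−1 = 3486784574
i=7: 3486784574 = 9^(9 + 1) + 2·9^2 + 9 + 2 (b=9); 9→10: 10^(10 + 1) + 2·10^2 + 10 + 2 = 100000000212; 100000000212−1 = 100000000211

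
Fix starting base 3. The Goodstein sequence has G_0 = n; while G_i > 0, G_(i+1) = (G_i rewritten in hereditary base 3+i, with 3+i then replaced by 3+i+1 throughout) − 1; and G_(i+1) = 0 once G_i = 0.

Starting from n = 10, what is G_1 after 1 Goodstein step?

16

10 —HB3→ 3^2 + 1 —bump→ 4^2 + 1 = 17 —(−1)→ 16
16 —HB4→ 4^2 —bump→ 5^2 = 25 —(−1)→ 24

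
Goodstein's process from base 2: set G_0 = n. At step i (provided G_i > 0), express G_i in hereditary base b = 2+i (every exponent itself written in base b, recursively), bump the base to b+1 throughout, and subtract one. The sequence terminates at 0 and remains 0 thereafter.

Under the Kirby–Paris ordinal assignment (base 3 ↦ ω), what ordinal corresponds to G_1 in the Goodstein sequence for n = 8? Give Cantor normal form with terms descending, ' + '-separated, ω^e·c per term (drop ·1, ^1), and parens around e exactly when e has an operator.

step 0: 8 = 2^(2 + 1); sub 3 for 2: 3^(3 + 1); = 81; G_1 = 81−1 = 80
step 1: 80 = 2·3^3 + 2·3^2 + 2·3 + 2; sub 4 for 3: 2·4^4 + 2·4^2 + 2·4 + 2; = 554; G_2 = 554−1 = 553

ω^ω·2 + ω^2·2 + ω·2 + 2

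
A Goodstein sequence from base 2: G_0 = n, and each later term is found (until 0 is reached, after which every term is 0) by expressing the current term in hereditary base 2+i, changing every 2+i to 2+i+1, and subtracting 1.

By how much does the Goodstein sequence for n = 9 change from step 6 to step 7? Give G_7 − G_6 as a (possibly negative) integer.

step 0: 9 = 2^(2 + 1) + 1; sub 3 for 2: 3^(3 + 1) + 1; = 82; G_1 = 82−1 = 81
step 1: 81 = 3^(3 + 1); sub 4 for 3: 4^(4 + 1); = 1024; G_2 = 1024−1 = 1023
step 2: 1023 = 3·4^4 + 3·4^3 + 3·4^2 + 3·4 + 3; sub 5 for 4: 3·5^5 + 3·5^3 + 3·5^2 + 3·5 + 3; = 9843; G_3 = 9843−1 = 9842
step 3: 9842 = 3·5^5 + 3·5^3 + 3·5^2 + 3·5 + 2; sub 6 for 5: 3·6^6 + 3·6^3 + 3·6^2 + 3·6 + 2; = 140744; G_4 = 140744−1 = 140743
step 4: 140743 = 3·6^6 + 3·6^3 + 3·6^2 + 3·6 + 1; sub 7 for 6: 3·7^7 + 3·7^3 + 3·7^2 + 3·7 + 1; = 2471827; G_5 = 2471827−1 = 2471826
step 5: 2471826 = 3·7^7 + 3·7^3 + 3·7^2 + 3·7; sub 8 for 7: 3·8^8 + 3·8^3 + 3·8^2 + 3·8; = 50333400; G_6 = 50333400−1 = 50333399
step 6: 50333399 = 3·8^8 + 3·8^3 + 3·8^2 + 2·8 + 7; sub 9 for 8: 3·9^9 + 3·9^3 + 3·9^2 + 2·9 + 7; = 1162263922; G_7 = 1162263922−1 = 1162263921

1111930522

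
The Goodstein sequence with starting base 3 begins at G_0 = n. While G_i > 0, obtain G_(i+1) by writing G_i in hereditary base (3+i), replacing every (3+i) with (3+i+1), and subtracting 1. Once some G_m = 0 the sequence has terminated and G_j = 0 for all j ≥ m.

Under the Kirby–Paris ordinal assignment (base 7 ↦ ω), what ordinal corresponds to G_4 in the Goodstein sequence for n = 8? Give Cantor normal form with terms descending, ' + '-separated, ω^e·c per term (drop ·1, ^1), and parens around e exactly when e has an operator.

ω + 4

G_0 = 8. HB_3(8) = 2·3 + 2. Bump = 10. G_1 = 9.
G_1 = 9. HB_4(9) = 2·4 + 1. Bump = 11. G_2 = 10.
G_2 = 10. HB_5(10) = 2·5. Bump = 12. G_3 = 11.
G_3 = 11. HB_6(11) = 6 + 5. Bump = 12. G_4 = 11.
G_4 = 11. HB_7(11) = 7 + 4. Bump = 12. G_5 = 11.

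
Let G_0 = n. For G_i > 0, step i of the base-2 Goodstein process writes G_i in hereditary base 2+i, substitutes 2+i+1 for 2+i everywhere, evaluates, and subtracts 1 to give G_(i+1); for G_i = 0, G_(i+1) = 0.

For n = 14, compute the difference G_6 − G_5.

128542131

base 2: 14 = 2^(2 + 1) + 2^2 + 2; at 3: 3^(3 + 1) + 3^3 + 3 = 111; next = 110
base 3: 110 = 3^(3 + 1) + 3^3 + 2; at 4: 4^(4 + 1) + 4^4 + 2 = 1282; next = 1281
base 4: 1281 = 4^(4 + 1) + 4^4 + 1; at 5: 5^(5 + 1) + 5^5 + 1 = 18751; next = 18750
base 5: 18750 = 5^(5 + 1) + 5^5; at 6: 6^(6 + 1) + 6^6 = 326592; next = 326591
base 6: 326591 = 6^(6 + 1) + 5·6^5 + 5·6^4 + 5·6^3 + 5·6^2 + 5·6 + 5; at 7: 7^(7 + 1) + 5·7^5 + 5·7^4 + 5·7^3 + 5·7^2 + 5·7 + 5 = 5862841; next = 5862840
base 7: 5862840 = 7^(7 + 1) + 5·7^5 + 5·7^4 + 5·7^3 + 5·7^2 + 5·7 + 4; at 8: 8^(8 + 1) + 5·8^5 + 5·8^4 + 5·8^3 + 5·8^2 + 5·8 + 4 = 134404972; next = 134404971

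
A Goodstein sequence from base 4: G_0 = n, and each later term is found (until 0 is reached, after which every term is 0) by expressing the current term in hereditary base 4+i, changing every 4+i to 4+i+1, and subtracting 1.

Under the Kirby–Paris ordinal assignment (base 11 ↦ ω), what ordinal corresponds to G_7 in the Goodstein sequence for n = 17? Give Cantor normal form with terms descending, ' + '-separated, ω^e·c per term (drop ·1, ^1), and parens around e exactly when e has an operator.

(0) 17|_4 = 4^2 + 1 ↦ 5^2 + 1|_5 = 26 ⇒ 25
(1) 25|_5 = 5^2 ↦ 6^2|_6 = 36 ⇒ 35
(2) 35|_6 = 5·6 + 5 ↦ 5·7 + 5|_7 = 40 ⇒ 39
(3) 39|_7 = 5·7 + 4 ↦ 5·8 + 4|_8 = 44 ⇒ 43
(4) 43|_8 = 5·8 + 3 ↦ 5·9 + 3|_9 = 48 ⇒ 47
(5) 47|_9 = 5·9 + 2 ↦ 5·10 + 2|_10 = 52 ⇒ 51
(6) 51|_10 = 5·10 + 1 ↦ 5·11 + 1|_11 = 56 ⇒ 55

ω·5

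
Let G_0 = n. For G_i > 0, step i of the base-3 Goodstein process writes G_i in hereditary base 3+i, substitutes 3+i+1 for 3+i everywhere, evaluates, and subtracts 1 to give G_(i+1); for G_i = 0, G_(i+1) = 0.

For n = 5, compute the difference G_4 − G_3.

-1

G_0=5  [base 3] 3 + 2  →[3↦4]→  4 + 2 = 6  −1 ⇒ G_1=5
G_1=5  [base 4] 4 + 1  →[4↦5]→  5 + 1 = 6  −1 ⇒ G_2=5
G_2=5  [base 5] 5  →[5↦6]→  6 = 6  −1 ⇒ G_3=5
G_3=5  [base 6] 5  →[6↦7]→  5 = 5  −1 ⇒ G_4=4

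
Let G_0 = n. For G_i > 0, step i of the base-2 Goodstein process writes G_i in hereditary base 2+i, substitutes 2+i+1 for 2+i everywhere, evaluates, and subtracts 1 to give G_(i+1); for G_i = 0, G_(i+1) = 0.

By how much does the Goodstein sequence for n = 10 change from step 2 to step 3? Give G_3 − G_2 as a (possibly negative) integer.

step 0: 10 = 2^(2 + 1) + 2; sub 3 for 2: 3^(3 + 1) + 3; = 84; G_1 = 84−1 = 83
step 1: 83 = 3^(3 + 1) + 2; sub 4 for 3: 4^(4 + 1) + 2; = 1026; G_2 = 1026−1 = 1025
step 2: 1025 = 4^(4 + 1) + 1; sub 5 for 4: 5^(5 + 1) + 1; = 15626; G_3 = 15626−1 = 15625

14600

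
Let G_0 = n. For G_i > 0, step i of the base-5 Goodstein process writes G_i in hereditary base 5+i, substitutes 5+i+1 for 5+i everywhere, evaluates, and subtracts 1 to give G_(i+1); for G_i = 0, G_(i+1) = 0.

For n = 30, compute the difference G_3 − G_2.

14

(0) 30|_5 = 5^2 + 5 ↦ 6^2 + 6|_6 = 42 ⇒ 41
(1) 41|_6 = 6^2 + 5 ↦ 7^2 + 5|_7 = 54 ⇒ 53
(2) 53|_7 = 7^2 + 4 ↦ 8^2 + 4|_8 = 68 ⇒ 67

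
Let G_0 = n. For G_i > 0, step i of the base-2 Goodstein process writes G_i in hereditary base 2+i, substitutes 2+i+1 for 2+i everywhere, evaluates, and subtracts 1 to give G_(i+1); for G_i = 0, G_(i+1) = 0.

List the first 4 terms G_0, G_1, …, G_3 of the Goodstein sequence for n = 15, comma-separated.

base 2: 15 = 2^(2 + 1) + 2^2 + 2 + 1; at 3: 3^(3 + 1) + 3^3 + 3 + 1 = 112; next = 111
base 3: 111 = 3^(3 + 1) + 3^3 + 3; at 4: 4^(4 + 1) + 4^4 + 4 = 1284; next = 1283
base 4: 1283 = 4^(4 + 1) + 4^4 + 3; at 5: 5^(5 + 1) + 5^5 + 3 = 18753; next = 18752

15, 111, 1283, 18752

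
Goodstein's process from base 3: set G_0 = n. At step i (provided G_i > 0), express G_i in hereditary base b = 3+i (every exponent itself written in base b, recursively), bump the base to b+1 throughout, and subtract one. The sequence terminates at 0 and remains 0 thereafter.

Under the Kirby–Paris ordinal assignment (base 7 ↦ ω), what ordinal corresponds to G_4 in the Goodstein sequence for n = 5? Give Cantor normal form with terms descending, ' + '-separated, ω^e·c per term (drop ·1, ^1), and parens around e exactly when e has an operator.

4

5 —HB3→ 3 + 2 —bump→ 4 + 2 = 6 —(−1)→ 5
5 —HB4→ 4 + 1 —bump→ 5 + 1 = 6 —(−1)→ 5
5 —HB5→ 5 —bump→ 6 = 6 —(−1)→ 5
5 —HB6→ 5 —bump→ 5 = 5 —(−1)→ 4
4 —HB7→ 4 —bump→ 4 = 4 —(−1)→ 3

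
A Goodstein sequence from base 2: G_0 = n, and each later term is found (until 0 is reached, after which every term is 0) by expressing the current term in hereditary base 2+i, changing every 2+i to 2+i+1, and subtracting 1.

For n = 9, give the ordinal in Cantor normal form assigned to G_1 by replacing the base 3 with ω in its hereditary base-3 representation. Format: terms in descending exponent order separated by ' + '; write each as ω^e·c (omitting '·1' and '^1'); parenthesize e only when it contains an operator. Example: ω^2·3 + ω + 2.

ω^(ω + 1)

i=0: 9 = 2^(2 + 1) + 1 (b=2); 2→3: 3^(3 + 1) + 1 = 82; 82−1 = 81
i=1: 81 = 3^(3 + 1) (b=3); 3→4: 4^(4 + 1) = 1024; 1024−1 = 1023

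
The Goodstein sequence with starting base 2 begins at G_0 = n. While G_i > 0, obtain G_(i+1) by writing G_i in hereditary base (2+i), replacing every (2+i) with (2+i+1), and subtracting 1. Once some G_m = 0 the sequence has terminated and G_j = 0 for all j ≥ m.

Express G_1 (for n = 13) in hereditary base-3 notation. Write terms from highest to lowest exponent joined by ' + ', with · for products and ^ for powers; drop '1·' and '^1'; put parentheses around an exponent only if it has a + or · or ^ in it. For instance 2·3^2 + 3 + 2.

i=0: 13 = 2^(2 + 1) + 2^2 + 1 (b=2); 2→3: 3^(3 + 1) + 3^3 + 1 = 109; 109−1 = 108
i=1: 108 = 3^(3 + 1) + 3^3 (b=3); 3→4: 4^(4 + 1) + 4^4 = 1280; 1280−1 = 1279

3^(3 + 1) + 3^3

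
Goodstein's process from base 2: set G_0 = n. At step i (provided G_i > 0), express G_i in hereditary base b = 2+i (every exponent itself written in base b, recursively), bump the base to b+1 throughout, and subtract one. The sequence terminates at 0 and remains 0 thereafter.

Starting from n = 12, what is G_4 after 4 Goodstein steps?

280019

G_0=12  [base 2] 2^(2 + 1) + 2^2  →[2↦3]→  3^(3 + 1) + 3^3 = 108  −1 ⇒ G_1=107
G_1=107  [base 3] 3^(3 + 1) + 2·3^2 + 2·3 + 2  →[3↦4]→  4^(4 + 1) + 2·4^2 + 2·4 + 2 = 1066  −1 ⇒ G_2=1065
G_2=1065  [base 4] 4^(4 + 1) + 2·4^2 + 2·4 + 1  →[4↦5]→  5^(5 + 1) + 2·5^2 + 2·5 + 1 = 15686  −1 ⇒ G_3=15685
G_3=15685  [base 5] 5^(5 + 1) + 2·5^2 + 2·5  →[5↦6]→  6^(6 + 1) + 2·6^2 + 2·6 = 280020  −1 ⇒ G_4=280019
G_4=280019  [base 6] 6^(6 + 1) + 2·6^2 + 6 + 5  →[6↦7]→  7^(7 + 1) + 2·7^2 + 7 + 5 = 5764911  −1 ⇒ G_5=5764910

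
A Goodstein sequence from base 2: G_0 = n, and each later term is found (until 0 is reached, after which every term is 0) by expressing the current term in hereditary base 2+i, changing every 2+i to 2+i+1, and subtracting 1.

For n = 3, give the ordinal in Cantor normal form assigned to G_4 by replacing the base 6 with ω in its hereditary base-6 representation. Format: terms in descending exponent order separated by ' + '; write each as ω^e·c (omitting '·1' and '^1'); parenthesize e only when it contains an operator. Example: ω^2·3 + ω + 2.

1

base 2: 3 = 2 + 1; at 3: 3 + 1 = 4; next = 3
base 3: 3 = 3; at 4: 4 = 4; next = 3
base 4: 3 = 3; at 5: 3 = 3; next = 2
base 5: 2 = 2; at 6: 2 = 2; next = 1
base 6: 1 = 1; at 7: 1 = 1; next = 0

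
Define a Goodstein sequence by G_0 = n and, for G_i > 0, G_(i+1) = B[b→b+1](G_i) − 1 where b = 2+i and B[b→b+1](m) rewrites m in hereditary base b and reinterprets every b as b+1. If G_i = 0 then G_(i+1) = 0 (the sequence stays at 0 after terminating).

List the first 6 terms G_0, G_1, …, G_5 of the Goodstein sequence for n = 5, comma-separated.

i=0: 5 = 2^2 + 1 (b=2); 2→3: 3^3 + 1 = 28; 28−1 = 27
i=1: 27 = 3^3 (b=3); 3→4: 4^4 = 256; 256−1 = 255
i=2: 255 = 3·4^3 + 3·4^2 + 3·4 + 3 (b=4); 4→5: 3·5^3 + 3·5^2 + 3·5 + 3 = 468; 468−1 = 467
i=3: 467 = 3·5^3 + 3·5^2 + 3·5 + 2 (b=5); 5→6: 3·6^3 + 3·6^2 + 3·6 + 2 = 776; 776−1 = 775
i=4: 775 = 3·6^3 + 3·6^2 + 3·6 + 1 (b=6); 6→7: 3·7^3 + 3·7^2 + 3·7 + 1 = 1198; 1198−1 = 1197

5, 27, 255, 467, 775, 1197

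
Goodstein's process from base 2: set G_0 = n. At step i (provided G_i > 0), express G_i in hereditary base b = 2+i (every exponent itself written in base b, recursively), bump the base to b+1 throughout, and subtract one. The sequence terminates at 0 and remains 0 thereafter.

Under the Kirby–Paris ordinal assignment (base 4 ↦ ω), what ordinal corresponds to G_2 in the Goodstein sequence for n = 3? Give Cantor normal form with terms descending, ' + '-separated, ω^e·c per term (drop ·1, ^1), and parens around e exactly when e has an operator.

3

i=0: 3 = 2 + 1 (b=2); 2→3: 3 + 1 = 4; 4−1 = 3
i=1: 3 = 3 (b=3); 3→4: 4 = 4; 4−1 = 3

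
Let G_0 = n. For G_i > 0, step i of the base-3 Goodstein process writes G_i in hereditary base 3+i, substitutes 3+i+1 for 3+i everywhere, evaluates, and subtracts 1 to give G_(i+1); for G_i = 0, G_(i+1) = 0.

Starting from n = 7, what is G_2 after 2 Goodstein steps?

(0) 7|_3 = 2·3 + 1 ↦ 2·4 + 1|_4 = 9 ⇒ 8
(1) 8|_4 = 2·4 ↦ 2·5|_5 = 10 ⇒ 9
(2) 9|_5 = 5 + 4 ↦ 6 + 4|_6 = 10 ⇒ 9

9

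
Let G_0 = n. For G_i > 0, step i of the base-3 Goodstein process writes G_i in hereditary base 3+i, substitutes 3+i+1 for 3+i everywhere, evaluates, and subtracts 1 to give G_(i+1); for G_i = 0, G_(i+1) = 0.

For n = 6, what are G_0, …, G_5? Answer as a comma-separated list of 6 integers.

base 3: 6 = 2·3; at 4: 2·4 = 8; next = 7
base 4: 7 = 4 + 3; at 5: 5 + 3 = 8; next = 7
base 5: 7 = 5 + 2; at 6: 6 + 2 = 8; next = 7
base 6: 7 = 6 + 1; at 7: 7 + 1 = 8; next = 7
base 7: 7 = 7; at 8: 8 = 8; next = 7

6, 7, 7, 7, 7, 7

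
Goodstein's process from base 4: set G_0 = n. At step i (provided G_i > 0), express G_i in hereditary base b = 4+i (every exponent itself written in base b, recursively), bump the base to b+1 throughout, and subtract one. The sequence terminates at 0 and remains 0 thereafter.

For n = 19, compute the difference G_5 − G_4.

step 0: 19 = 4^2 + 3; sub 5 for 4: 5^2 + 3; = 28; G_1 = 28−1 = 27
step 1: 27 = 5^2 + 2; sub 6 for 5: 6^2 + 2; = 38; G_2 = 38−1 = 37
step 2: 37 = 6^2 + 1; sub 7 for 6: 7^2 + 1; = 50; G_3 = 50−1 = 49
step 3: 49 = 7^2; sub 8 for 7: 8^2; = 64; G_4 = 64−1 = 63
step 4: 63 = 7·8 + 7; sub 9 for 8: 7·9 + 7; = 70; G_5 = 70−1 = 69

6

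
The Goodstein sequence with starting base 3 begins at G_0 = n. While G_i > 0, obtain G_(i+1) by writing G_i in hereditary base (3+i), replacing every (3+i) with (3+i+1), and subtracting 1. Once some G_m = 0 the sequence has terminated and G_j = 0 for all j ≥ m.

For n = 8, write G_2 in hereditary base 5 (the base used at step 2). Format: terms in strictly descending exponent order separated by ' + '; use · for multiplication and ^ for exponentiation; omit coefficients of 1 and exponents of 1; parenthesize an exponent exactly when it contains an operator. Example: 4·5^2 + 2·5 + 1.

[0] 8 ≡ 2·3 + 2 (base 3). Lift 4: 10. −1: 9.
[1] 9 ≡ 2·4 + 1 (base 4). Lift 5: 11. −1: 10.
[2] 10 ≡ 2·5 (base 5). Lift 6: 12. −1: 11.

2·5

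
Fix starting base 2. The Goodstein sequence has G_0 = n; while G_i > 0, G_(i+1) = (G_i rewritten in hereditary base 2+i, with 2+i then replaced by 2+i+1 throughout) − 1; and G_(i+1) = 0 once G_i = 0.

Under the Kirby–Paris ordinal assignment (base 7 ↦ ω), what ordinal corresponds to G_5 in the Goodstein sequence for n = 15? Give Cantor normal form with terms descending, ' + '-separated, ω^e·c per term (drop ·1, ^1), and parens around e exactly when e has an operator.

i=0: 15 = 2^(2 + 1) + 2^2 + 2 + 1 (b=2); 2→3: 3^(3 + 1) + 3^3 + 3 + 1 = 112; 112−1 = 111
i=1: 111 = 3^(3 + 1) + 3^3 + 3 (b=3); 3→4: 4^(4 + 1) + 4^4 + 4 = 1284; 1284−1 = 1283
i=2: 1283 = 4^(4 + 1) + 4^4 + 3 (b=4); 4→5: 5^(5 + 1) + 5^5 + 3 = 18753; 18753−1 = 18752
i=3: 18752 = 5^(5 + 1) + 5^5 + 2 (b=5); 5→6: 6^(6 + 1) + 6^6 + 2 = 326594; 326594−1 = 326593
i=4: 326593 = 6^(6 + 1) + 6^6 + 1 (b=6); 6→7: 7^(7 + 1) + 7^7 + 1 = 6588345; 6588345−1 = 6588344
i=5: 6588344 = 7^(7 + 1) + 7^7 (b=7); 7→8: 8^(8 + 1) + 8^8 = 150994944; 150994944−1 = 150994943

ω^(ω + 1) + ω^ω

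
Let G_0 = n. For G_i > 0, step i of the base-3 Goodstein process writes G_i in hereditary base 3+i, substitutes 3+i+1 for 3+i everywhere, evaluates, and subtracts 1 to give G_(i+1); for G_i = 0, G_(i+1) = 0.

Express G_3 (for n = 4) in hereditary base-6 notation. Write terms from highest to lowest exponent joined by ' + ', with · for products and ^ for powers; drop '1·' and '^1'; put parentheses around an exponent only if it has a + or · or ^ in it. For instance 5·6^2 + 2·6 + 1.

3

step 0: 4 = 3 + 1; sub 4 for 3: 4 + 1; = 5; G_1 = 5−1 = 4
step 1: 4 = 4; sub 5 for 4: 5; = 5; G_2 = 5−1 = 4
step 2: 4 = 4; sub 6 for 5: 4; = 4; G_3 = 4−1 = 3
step 3: 3 = 3; sub 7 for 6: 3; = 3; G_4 = 3−1 = 2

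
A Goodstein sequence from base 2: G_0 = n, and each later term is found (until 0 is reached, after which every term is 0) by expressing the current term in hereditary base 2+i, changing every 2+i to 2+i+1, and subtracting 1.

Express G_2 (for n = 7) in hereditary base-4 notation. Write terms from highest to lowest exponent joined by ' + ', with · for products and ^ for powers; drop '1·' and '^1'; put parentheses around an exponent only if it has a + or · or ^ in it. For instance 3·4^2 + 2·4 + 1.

4^4 + 3

(0) 7|_2 = 2^2 + 2 + 1 ↦ 3^3 + 3 + 1|_3 = 31 ⇒ 30
(1) 30|_3 = 3^3 + 3 ↦ 4^4 + 4|_4 = 260 ⇒ 259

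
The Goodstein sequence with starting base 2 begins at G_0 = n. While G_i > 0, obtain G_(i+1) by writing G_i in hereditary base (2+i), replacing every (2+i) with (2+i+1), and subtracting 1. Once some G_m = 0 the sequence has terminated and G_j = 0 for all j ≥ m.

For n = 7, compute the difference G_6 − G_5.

i=0: 7 = 2^2 + 2 + 1 (b=2); 2→3: 3^3 + 3 + 1 = 31; 31−1 = 30
i=1: 30 = 3^3 + 3 (b=3); 3→4: 4^4 + 4 = 260; 260−1 = 259
i=2: 259 = 4^4 + 3 (b=4); 4→5: 5^5 + 3 = 3128; 3128−1 = 3127
i=3: 3127 = 5^5 + 2 (b=5); 5→6: 6^6 + 2 = 46658; 46658−1 = 46657
i=4: 46657 = 6^6 + 1 (b=6); 6→7: 7^7 + 1 = 823544; 823544−1 = 823543
i=5: 823543 = 7^7 (b=7); 7→8: 8^8 = 16777216; 16777216−1 = 16777215

15953672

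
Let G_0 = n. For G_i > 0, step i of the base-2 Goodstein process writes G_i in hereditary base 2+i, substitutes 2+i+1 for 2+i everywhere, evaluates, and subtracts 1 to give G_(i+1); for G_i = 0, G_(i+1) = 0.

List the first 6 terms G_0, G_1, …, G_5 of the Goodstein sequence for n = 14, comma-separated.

14, 110, 1281, 18750, 326591, 5862840

14 —HB2→ 2^(2 + 1) + 2^2 + 2 —bump→ 3^(3 + 1) + 3^3 + 3 = 111 —(−1)→ 110
110 —HB3→ 3^(3 + 1) + 3^3 + 2 —bump→ 4^(4 + 1) + 4^4 + 2 = 1282 —(−1)→ 1281
1281 —HB4→ 4^(4 + 1) + 4^4 + 1 —bump→ 5^(5 + 1) + 5^5 + 1 = 18751 —(−1)→ 18750
18750 —HB5→ 5^(5 + 1) + 5^5 —bump→ 6^(6 + 1) + 6^6 = 326592 —(−1)→ 326591
326591 —HB6→ 6^(6 + 1) + 5·6^5 + 5·6^4 + 5·6^3 + 5·6^2 + 5·6 + 5 —bump→ 7^(7 + 1) + 5·7^5 + 5·7^4 + 5·7^3 + 5·7^2 + 5·7 + 5 = 5862841 —(−1)→ 5862840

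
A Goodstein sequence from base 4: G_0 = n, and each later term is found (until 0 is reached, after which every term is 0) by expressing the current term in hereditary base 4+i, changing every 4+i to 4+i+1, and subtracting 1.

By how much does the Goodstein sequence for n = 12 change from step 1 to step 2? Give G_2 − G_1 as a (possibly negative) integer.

step 0: 12 = 3·4; sub 5 for 4: 3·5; = 15; G_1 = 15−1 = 14
step 1: 14 = 2·5 + 4; sub 6 for 5: 2·6 + 4; = 16; G_2 = 16−1 = 15

1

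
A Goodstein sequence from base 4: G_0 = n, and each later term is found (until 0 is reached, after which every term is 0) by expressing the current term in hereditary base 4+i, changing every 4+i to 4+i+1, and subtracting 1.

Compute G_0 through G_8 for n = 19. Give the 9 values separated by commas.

19, 27, 37, 49, 63, 69, 75, 81, 87

step 0: 19 = 4^2 + 3; sub 5 for 4: 5^2 + 3; = 28; G_1 = 28−1 = 27
step 1: 27 = 5^2 + 2; sub 6 for 5: 6^2 + 2; = 38; G_2 = 38−1 = 37
step 2: 37 = 6^2 + 1; sub 7 for 6: 7^2 + 1; = 50; G_3 = 50−1 = 49
step 3: 49 = 7^2; sub 8 for 7: 8^2; = 64; G_4 = 64−1 = 63
step 4: 63 = 7·8 + 7; sub 9 for 8: 7·9 + 7; = 70; G_5 = 70−1 = 69
step 5: 69 = 7·9 + 6; sub 10 for 9: 7·10 + 6; = 76; G_6 = 76−1 = 75
step 6: 75 = 7·10 + 5; sub 11 for 10: 7·11 + 5; = 82; G_7 = 82−1 = 81
step 7: 81 = 7·11 + 4; sub 12 for 11: 7·12 + 4; = 88; G_8 = 88−1 = 87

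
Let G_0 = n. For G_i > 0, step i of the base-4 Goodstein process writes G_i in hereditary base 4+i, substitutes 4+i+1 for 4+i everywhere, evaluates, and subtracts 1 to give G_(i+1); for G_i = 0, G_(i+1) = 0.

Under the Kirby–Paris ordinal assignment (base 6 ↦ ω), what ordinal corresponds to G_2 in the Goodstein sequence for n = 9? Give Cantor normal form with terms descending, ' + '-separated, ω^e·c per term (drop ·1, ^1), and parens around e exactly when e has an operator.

step 0: 9 = 2·4 + 1; sub 5 for 4: 2·5 + 1; = 11; G_1 = 11−1 = 10
step 1: 10 = 2·5; sub 6 for 5: 2·6; = 12; G_2 = 12−1 = 11
step 2: 11 = 6 + 5; sub 7 for 6: 7 + 5; = 12; G_3 = 12−1 = 11

ω + 5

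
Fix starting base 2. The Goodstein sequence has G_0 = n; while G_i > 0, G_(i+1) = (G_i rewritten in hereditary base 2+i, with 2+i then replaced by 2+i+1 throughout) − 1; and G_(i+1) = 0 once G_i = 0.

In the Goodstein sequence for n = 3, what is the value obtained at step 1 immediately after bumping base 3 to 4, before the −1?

G_0=3  [base 2] 2 + 1  →[2↦3]→  3 + 1 = 4  −1 ⇒ G_1=3
G_1=3  [base 3] 3  →[3↦4]→  4 = 4  −1 ⇒ G_2=3

4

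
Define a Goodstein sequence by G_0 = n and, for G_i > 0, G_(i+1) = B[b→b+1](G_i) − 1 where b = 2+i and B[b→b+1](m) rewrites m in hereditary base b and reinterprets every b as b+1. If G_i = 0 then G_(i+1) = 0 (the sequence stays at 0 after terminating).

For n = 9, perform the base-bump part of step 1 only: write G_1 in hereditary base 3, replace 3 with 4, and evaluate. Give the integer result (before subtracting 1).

1024

(0) 9|_2 = 2^(2 + 1) + 1 ↦ 3^(3 + 1) + 1|_3 = 82 ⇒ 81
(1) 81|_3 = 3^(3 + 1) ↦ 4^(4 + 1)|_4 = 1024 ⇒ 1023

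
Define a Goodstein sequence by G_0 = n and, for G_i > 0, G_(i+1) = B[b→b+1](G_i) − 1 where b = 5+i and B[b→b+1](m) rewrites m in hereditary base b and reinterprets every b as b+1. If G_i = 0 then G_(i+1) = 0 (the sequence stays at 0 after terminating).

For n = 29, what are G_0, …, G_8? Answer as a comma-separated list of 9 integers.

29, 39, 51, 65, 81, 99, 107, 115, 123

[0] 29 ≡ 5^2 + 4 (base 5). Lift 6: 40. −1: 39.
[1] 39 ≡ 6^2 + 3 (base 6). Lift 7: 52. −1: 51.
[2] 51 ≡ 7^2 + 2 (base 7). Lift 8: 66. −1: 65.
[3] 65 ≡ 8^2 + 1 (base 8). Lift 9: 82. −1: 81.
[4] 81 ≡ 9^2 (base 9). Lift 10: 100. −1: 99.
[5] 99 ≡ 9·10 + 9 (base 10). Lift 11: 108. −1: 107.
[6] 107 ≡ 9·11 + 8 (base 11). Lift 12: 116. −1: 115.
[7] 115 ≡ 9·12 + 7 (base 12). Lift 13: 124. −1: 123.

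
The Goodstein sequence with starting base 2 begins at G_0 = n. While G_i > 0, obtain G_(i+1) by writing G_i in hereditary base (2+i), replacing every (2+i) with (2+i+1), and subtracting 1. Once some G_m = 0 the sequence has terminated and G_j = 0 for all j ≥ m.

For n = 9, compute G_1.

81

G_0=9  [base 2] 2^(2 + 1) + 1  →[2↦3]→  3^(3 + 1) + 1 = 82  −1 ⇒ G_1=81
G_1=81  [base 3] 3^(3 + 1)  →[3↦4]→  4^(4 + 1) = 1024  −1 ⇒ G_2=1023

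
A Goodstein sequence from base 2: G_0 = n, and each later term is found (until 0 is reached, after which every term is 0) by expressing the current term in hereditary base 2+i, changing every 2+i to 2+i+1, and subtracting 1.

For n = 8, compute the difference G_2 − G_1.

G_0 = 8. HB_2(8) = 2^(2 + 1). Bump = 81. G_1 = 80.
G_1 = 80. HB_3(80) = 2·3^3 + 2·3^2 + 2·3 + 2. Bump = 554. G_2 = 553.

473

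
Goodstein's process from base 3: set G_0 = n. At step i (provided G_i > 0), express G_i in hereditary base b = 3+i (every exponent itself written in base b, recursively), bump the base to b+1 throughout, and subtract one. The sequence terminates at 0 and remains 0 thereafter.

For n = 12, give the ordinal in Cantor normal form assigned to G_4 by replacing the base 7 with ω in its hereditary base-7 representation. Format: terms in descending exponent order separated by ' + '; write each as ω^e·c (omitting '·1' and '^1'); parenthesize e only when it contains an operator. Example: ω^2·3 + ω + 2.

ω^2

i=0: 12 = 3^2 + 3 (b=3); 3→4: 4^2 + 4 = 20; 20−1 = 19
i=1: 19 = 4^2 + 3 (b=4); 4→5: 5^2 + 3 = 28; 28−1 = 27
i=2: 27 = 5^2 + 2 (b=5); 5→6: 6^2 + 2 = 38; 38−1 = 37
i=3: 37 = 6^2 + 1 (b=6); 6→7: 7^2 + 1 = 50; 50−1 = 49
i=4: 49 = 7^2 (b=7); 7→8: 8^2 = 64; 64−1 = 63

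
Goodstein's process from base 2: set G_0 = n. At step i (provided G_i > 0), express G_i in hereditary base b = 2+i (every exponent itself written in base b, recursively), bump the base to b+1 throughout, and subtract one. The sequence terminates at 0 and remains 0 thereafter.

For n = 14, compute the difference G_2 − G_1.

1171

14 —HB2→ 2^(2 + 1) + 2^2 + 2 —bump→ 3^(3 + 1) + 3^3 + 3 = 111 —(−1)→ 110
110 —HB3→ 3^(3 + 1) + 3^3 + 2 —bump→ 4^(4 + 1) + 4^4 + 2 = 1282 —(−1)→ 1281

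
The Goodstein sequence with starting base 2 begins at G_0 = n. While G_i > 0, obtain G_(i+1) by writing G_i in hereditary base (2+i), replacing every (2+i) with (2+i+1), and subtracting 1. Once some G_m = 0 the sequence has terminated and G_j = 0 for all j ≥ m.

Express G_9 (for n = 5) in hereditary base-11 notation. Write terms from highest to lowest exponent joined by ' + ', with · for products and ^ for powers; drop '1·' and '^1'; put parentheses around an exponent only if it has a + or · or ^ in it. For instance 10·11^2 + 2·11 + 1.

3·11^3 + 3·11^2 + 2·11 + 4

step 0: 5 = 2^2 + 1; sub 3 for 2: 3^3 + 1; = 28; G_1 = 28−1 = 27
step 1: 27 = 3^3; sub 4 for 3: 4^4; = 256; G_2 = 256−1 = 255
step 2: 255 = 3·4^3 + 3·4^2 + 3·4 + 3; sub 5 for 4: 3·5^3 + 3·5^2 + 3·5 + 3; = 468; G_3 = 468−1 = 467
step 3: 467 = 3·5^3 + 3·5^2 + 3·5 + 2; sub 6 for 5: 3·6^3 + 3·6^2 + 3·6 + 2; = 776; G_4 = 776−1 = 775
step 4: 775 = 3·6^3 + 3·6^2 + 3·6 + 1; sub 7 for 6: 3·7^3 + 3·7^2 + 3·7 + 1; = 1198; G_5 = 1198−1 = 1197
step 5: 1197 = 3·7^3 + 3·7^2 + 3·7; sub 8 for 7: 3·8^3 + 3·8^2 + 3·8; = 1752; G_6 = 1752−1 = 1751
step 6: 1751 = 3·8^3 + 3·8^2 + 2·8 + 7; sub 9 for 8: 3·9^3 + 3·9^2 + 2·9 + 7; = 2455; G_7 = 2455−1 = 2454
step 7: 2454 = 3·9^3 + 3·9^2 + 2·9 + 6; sub 10 for 9: 3·10^3 + 3·10^2 + 2·10 + 6; = 3326; G_8 = 3326−1 = 3325
step 8: 3325 = 3·10^3 + 3·10^2 + 2·10 + 5; sub 11 for 10: 3·11^3 + 3·11^2 + 2·11 + 5; = 4383; G_9 = 4383−1 = 4382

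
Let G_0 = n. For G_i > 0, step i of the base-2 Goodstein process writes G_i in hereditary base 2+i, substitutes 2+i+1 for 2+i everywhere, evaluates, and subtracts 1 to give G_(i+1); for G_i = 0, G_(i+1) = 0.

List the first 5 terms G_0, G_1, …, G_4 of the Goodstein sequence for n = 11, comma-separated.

G_0=11  [base 2] 2^(2 + 1) + 2 + 1  →[2↦3]→  3^(3 + 1) + 3 + 1 = 85  −1 ⇒ G_1=84
G_1=84  [base 3] 3^(3 + 1) + 3  →[3↦4]→  4^(4 + 1) + 4 = 1028  −1 ⇒ G_2=1027
G_2=1027  [base 4] 4^(4 + 1) + 3  →[4↦5]→  5^(5 + 1) + 3 = 15628  −1 ⇒ G_3=15627
G_3=15627  [base 5] 5^(5 + 1) + 2  →[5↦6]→  6^(6 + 1) + 2 = 279938  −1 ⇒ G_4=279937

11, 84, 1027, 15627, 279937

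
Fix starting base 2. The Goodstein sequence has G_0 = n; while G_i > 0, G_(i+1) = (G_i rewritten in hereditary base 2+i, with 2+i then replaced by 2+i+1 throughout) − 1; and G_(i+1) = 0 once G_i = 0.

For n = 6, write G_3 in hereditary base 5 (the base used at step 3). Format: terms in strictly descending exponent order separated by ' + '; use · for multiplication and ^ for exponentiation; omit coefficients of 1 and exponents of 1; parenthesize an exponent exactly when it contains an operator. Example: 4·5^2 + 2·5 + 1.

step 0: 6 = 2^2 + 2; sub 3 for 2: 3^3 + 3; = 30; G_1 = 30−1 = 29
step 1: 29 = 3^3 + 2; sub 4 for 3: 4^4 + 2; = 258; G_2 = 258−1 = 257
step 2: 257 = 4^4 + 1; sub 5 for 4: 5^5 + 1; = 3126; G_3 = 3126−1 = 3125
step 3: 3125 = 5^5; sub 6 for 5: 6^6; = 46656; G_4 = 46656−1 = 46655

5^5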